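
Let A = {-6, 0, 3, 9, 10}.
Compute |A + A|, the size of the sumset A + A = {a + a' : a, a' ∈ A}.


A + A = {a + a' : a, a' ∈ A}; |A| = 5.
General bounds: 2|A| - 1 ≤ |A + A| ≤ |A|(|A|+1)/2, i.e. 9 ≤ |A + A| ≤ 15.
Lower bound 2|A|-1 is attained iff A is an arithmetic progression.
Enumerate sums a + a' for a ≤ a' (symmetric, so this suffices):
a = -6: -6+-6=-12, -6+0=-6, -6+3=-3, -6+9=3, -6+10=4
a = 0: 0+0=0, 0+3=3, 0+9=9, 0+10=10
a = 3: 3+3=6, 3+9=12, 3+10=13
a = 9: 9+9=18, 9+10=19
a = 10: 10+10=20
Distinct sums: {-12, -6, -3, 0, 3, 4, 6, 9, 10, 12, 13, 18, 19, 20}
|A + A| = 14

|A + A| = 14


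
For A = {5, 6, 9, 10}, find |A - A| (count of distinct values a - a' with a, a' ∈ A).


A - A = {a - a' : a, a' ∈ A}; |A| = 4.
Bounds: 2|A|-1 ≤ |A - A| ≤ |A|² - |A| + 1, i.e. 7 ≤ |A - A| ≤ 13.
Note: 0 ∈ A - A always (from a - a). The set is symmetric: if d ∈ A - A then -d ∈ A - A.
Enumerate nonzero differences d = a - a' with a > a' (then include -d):
Positive differences: {1, 3, 4, 5}
Full difference set: {0} ∪ (positive diffs) ∪ (negative diffs).
|A - A| = 1 + 2·4 = 9 (matches direct enumeration: 9).

|A - A| = 9


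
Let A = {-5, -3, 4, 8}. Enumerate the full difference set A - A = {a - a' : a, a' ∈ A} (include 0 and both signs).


A - A = {a - a' : a, a' ∈ A}.
Compute a - a' for each ordered pair (a, a'):
a = -5: -5--5=0, -5--3=-2, -5-4=-9, -5-8=-13
a = -3: -3--5=2, -3--3=0, -3-4=-7, -3-8=-11
a = 4: 4--5=9, 4--3=7, 4-4=0, 4-8=-4
a = 8: 8--5=13, 8--3=11, 8-4=4, 8-8=0
Collecting distinct values (and noting 0 appears from a-a):
A - A = {-13, -11, -9, -7, -4, -2, 0, 2, 4, 7, 9, 11, 13}
|A - A| = 13

A - A = {-13, -11, -9, -7, -4, -2, 0, 2, 4, 7, 9, 11, 13}


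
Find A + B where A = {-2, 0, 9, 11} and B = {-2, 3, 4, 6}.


A + B = {a + b : a ∈ A, b ∈ B}.
Enumerate all |A|·|B| = 4·4 = 16 pairs (a, b) and collect distinct sums.
a = -2: -2+-2=-4, -2+3=1, -2+4=2, -2+6=4
a = 0: 0+-2=-2, 0+3=3, 0+4=4, 0+6=6
a = 9: 9+-2=7, 9+3=12, 9+4=13, 9+6=15
a = 11: 11+-2=9, 11+3=14, 11+4=15, 11+6=17
Collecting distinct sums: A + B = {-4, -2, 1, 2, 3, 4, 6, 7, 9, 12, 13, 14, 15, 17}
|A + B| = 14

A + B = {-4, -2, 1, 2, 3, 4, 6, 7, 9, 12, 13, 14, 15, 17}


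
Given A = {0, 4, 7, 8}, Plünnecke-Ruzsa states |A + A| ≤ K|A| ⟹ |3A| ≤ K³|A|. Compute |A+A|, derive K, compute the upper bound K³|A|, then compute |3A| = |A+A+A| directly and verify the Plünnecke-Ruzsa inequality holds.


|A| = 4.
Step 1: Compute A + A by enumerating all 16 pairs.
A + A = {0, 4, 7, 8, 11, 12, 14, 15, 16}, so |A + A| = 9.
Step 2: Doubling constant K = |A + A|/|A| = 9/4 = 9/4 ≈ 2.2500.
Step 3: Plünnecke-Ruzsa gives |3A| ≤ K³·|A| = (2.2500)³ · 4 ≈ 45.5625.
Step 4: Compute 3A = A + A + A directly by enumerating all triples (a,b,c) ∈ A³; |3A| = 16.
Step 5: Check 16 ≤ 45.5625? Yes ✓.

K = 9/4, Plünnecke-Ruzsa bound K³|A| ≈ 45.5625, |3A| = 16, inequality holds.


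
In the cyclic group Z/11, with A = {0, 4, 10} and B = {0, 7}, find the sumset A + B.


Work in Z/11Z: reduce every sum a + b modulo 11.
Enumerate all 6 pairs:
a = 0: 0+0=0, 0+7=7
a = 4: 4+0=4, 4+7=0
a = 10: 10+0=10, 10+7=6
Distinct residues collected: {0, 4, 6, 7, 10}
|A + B| = 5 (out of 11 total residues).

A + B = {0, 4, 6, 7, 10}


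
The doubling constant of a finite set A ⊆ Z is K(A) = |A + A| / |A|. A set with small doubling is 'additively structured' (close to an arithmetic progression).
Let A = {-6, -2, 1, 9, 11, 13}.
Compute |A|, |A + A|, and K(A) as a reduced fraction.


|A| = 6.
Compute A + A by enumerating all 36 pairs.
A + A = {-12, -8, -5, -4, -1, 2, 3, 5, 7, 9, 10, 11, 12, 14, 18, 20, 22, 24, 26}, so |A + A| = 19.
K = |A + A| / |A| = 19/6 (already in lowest terms) ≈ 3.1667.
Reference: AP of size 6 gives K = 11/6 ≈ 1.8333; a fully generic set of size 6 gives K ≈ 3.5000.

|A| = 6, |A + A| = 19, K = 19/6.


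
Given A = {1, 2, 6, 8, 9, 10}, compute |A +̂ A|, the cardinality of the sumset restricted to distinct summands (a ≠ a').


Restricted sumset: A +̂ A = {a + a' : a ∈ A, a' ∈ A, a ≠ a'}.
Equivalently, take A + A and drop any sum 2a that is achievable ONLY as a + a for a ∈ A (i.e. sums representable only with equal summands).
Enumerate pairs (a, a') with a < a' (symmetric, so each unordered pair gives one sum; this covers all a ≠ a'):
  1 + 2 = 3
  1 + 6 = 7
  1 + 8 = 9
  1 + 9 = 10
  1 + 10 = 11
  2 + 6 = 8
  2 + 8 = 10
  2 + 9 = 11
  2 + 10 = 12
  6 + 8 = 14
  6 + 9 = 15
  6 + 10 = 16
  8 + 9 = 17
  8 + 10 = 18
  9 + 10 = 19
Collected distinct sums: {3, 7, 8, 9, 10, 11, 12, 14, 15, 16, 17, 18, 19}
|A +̂ A| = 13
(Reference bound: |A +̂ A| ≥ 2|A| - 3 for |A| ≥ 2, with |A| = 6 giving ≥ 9.)

|A +̂ A| = 13


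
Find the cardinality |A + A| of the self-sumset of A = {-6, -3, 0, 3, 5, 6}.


A + A = {a + a' : a, a' ∈ A}; |A| = 6.
General bounds: 2|A| - 1 ≤ |A + A| ≤ |A|(|A|+1)/2, i.e. 11 ≤ |A + A| ≤ 21.
Lower bound 2|A|-1 is attained iff A is an arithmetic progression.
Enumerate sums a + a' for a ≤ a' (symmetric, so this suffices):
a = -6: -6+-6=-12, -6+-3=-9, -6+0=-6, -6+3=-3, -6+5=-1, -6+6=0
a = -3: -3+-3=-6, -3+0=-3, -3+3=0, -3+5=2, -3+6=3
a = 0: 0+0=0, 0+3=3, 0+5=5, 0+6=6
a = 3: 3+3=6, 3+5=8, 3+6=9
a = 5: 5+5=10, 5+6=11
a = 6: 6+6=12
Distinct sums: {-12, -9, -6, -3, -1, 0, 2, 3, 5, 6, 8, 9, 10, 11, 12}
|A + A| = 15

|A + A| = 15


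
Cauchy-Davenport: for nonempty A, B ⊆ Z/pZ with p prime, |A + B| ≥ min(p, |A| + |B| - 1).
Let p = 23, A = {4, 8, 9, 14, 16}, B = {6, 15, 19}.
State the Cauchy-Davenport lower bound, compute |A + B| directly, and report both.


Cauchy-Davenport: |A + B| ≥ min(p, |A| + |B| - 1) for A, B nonempty in Z/pZ.
|A| = 5, |B| = 3, p = 23.
CD lower bound = min(23, 5 + 3 - 1) = min(23, 7) = 7.
Compute A + B mod 23 directly:
a = 4: 4+6=10, 4+15=19, 4+19=0
a = 8: 8+6=14, 8+15=0, 8+19=4
a = 9: 9+6=15, 9+15=1, 9+19=5
a = 14: 14+6=20, 14+15=6, 14+19=10
a = 16: 16+6=22, 16+15=8, 16+19=12
A + B = {0, 1, 4, 5, 6, 8, 10, 12, 14, 15, 19, 20, 22}, so |A + B| = 13.
Verify: 13 ≥ 7? Yes ✓.

CD lower bound = 7, actual |A + B| = 13.


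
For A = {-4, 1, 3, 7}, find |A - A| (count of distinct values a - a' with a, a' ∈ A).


A - A = {a - a' : a, a' ∈ A}; |A| = 4.
Bounds: 2|A|-1 ≤ |A - A| ≤ |A|² - |A| + 1, i.e. 7 ≤ |A - A| ≤ 13.
Note: 0 ∈ A - A always (from a - a). The set is symmetric: if d ∈ A - A then -d ∈ A - A.
Enumerate nonzero differences d = a - a' with a > a' (then include -d):
Positive differences: {2, 4, 5, 6, 7, 11}
Full difference set: {0} ∪ (positive diffs) ∪ (negative diffs).
|A - A| = 1 + 2·6 = 13 (matches direct enumeration: 13).

|A - A| = 13


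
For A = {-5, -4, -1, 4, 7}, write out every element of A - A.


A - A = {a - a' : a, a' ∈ A}.
Compute a - a' for each ordered pair (a, a'):
a = -5: -5--5=0, -5--4=-1, -5--1=-4, -5-4=-9, -5-7=-12
a = -4: -4--5=1, -4--4=0, -4--1=-3, -4-4=-8, -4-7=-11
a = -1: -1--5=4, -1--4=3, -1--1=0, -1-4=-5, -1-7=-8
a = 4: 4--5=9, 4--4=8, 4--1=5, 4-4=0, 4-7=-3
a = 7: 7--5=12, 7--4=11, 7--1=8, 7-4=3, 7-7=0
Collecting distinct values (and noting 0 appears from a-a):
A - A = {-12, -11, -9, -8, -5, -4, -3, -1, 0, 1, 3, 4, 5, 8, 9, 11, 12}
|A - A| = 17

A - A = {-12, -11, -9, -8, -5, -4, -3, -1, 0, 1, 3, 4, 5, 8, 9, 11, 12}


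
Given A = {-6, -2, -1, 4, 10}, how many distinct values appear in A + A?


A + A = {a + a' : a, a' ∈ A}; |A| = 5.
General bounds: 2|A| - 1 ≤ |A + A| ≤ |A|(|A|+1)/2, i.e. 9 ≤ |A + A| ≤ 15.
Lower bound 2|A|-1 is attained iff A is an arithmetic progression.
Enumerate sums a + a' for a ≤ a' (symmetric, so this suffices):
a = -6: -6+-6=-12, -6+-2=-8, -6+-1=-7, -6+4=-2, -6+10=4
a = -2: -2+-2=-4, -2+-1=-3, -2+4=2, -2+10=8
a = -1: -1+-1=-2, -1+4=3, -1+10=9
a = 4: 4+4=8, 4+10=14
a = 10: 10+10=20
Distinct sums: {-12, -8, -7, -4, -3, -2, 2, 3, 4, 8, 9, 14, 20}
|A + A| = 13

|A + A| = 13


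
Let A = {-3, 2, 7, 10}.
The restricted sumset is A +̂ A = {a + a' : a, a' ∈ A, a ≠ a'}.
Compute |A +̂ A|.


Restricted sumset: A +̂ A = {a + a' : a ∈ A, a' ∈ A, a ≠ a'}.
Equivalently, take A + A and drop any sum 2a that is achievable ONLY as a + a for a ∈ A (i.e. sums representable only with equal summands).
Enumerate pairs (a, a') with a < a' (symmetric, so each unordered pair gives one sum; this covers all a ≠ a'):
  -3 + 2 = -1
  -3 + 7 = 4
  -3 + 10 = 7
  2 + 7 = 9
  2 + 10 = 12
  7 + 10 = 17
Collected distinct sums: {-1, 4, 7, 9, 12, 17}
|A +̂ A| = 6
(Reference bound: |A +̂ A| ≥ 2|A| - 3 for |A| ≥ 2, with |A| = 4 giving ≥ 5.)

|A +̂ A| = 6


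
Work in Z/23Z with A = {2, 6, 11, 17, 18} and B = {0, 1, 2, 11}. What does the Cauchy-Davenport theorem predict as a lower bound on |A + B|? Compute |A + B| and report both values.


Cauchy-Davenport: |A + B| ≥ min(p, |A| + |B| - 1) for A, B nonempty in Z/pZ.
|A| = 5, |B| = 4, p = 23.
CD lower bound = min(23, 5 + 4 - 1) = min(23, 8) = 8.
Compute A + B mod 23 directly:
a = 2: 2+0=2, 2+1=3, 2+2=4, 2+11=13
a = 6: 6+0=6, 6+1=7, 6+2=8, 6+11=17
a = 11: 11+0=11, 11+1=12, 11+2=13, 11+11=22
a = 17: 17+0=17, 17+1=18, 17+2=19, 17+11=5
a = 18: 18+0=18, 18+1=19, 18+2=20, 18+11=6
A + B = {2, 3, 4, 5, 6, 7, 8, 11, 12, 13, 17, 18, 19, 20, 22}, so |A + B| = 15.
Verify: 15 ≥ 8? Yes ✓.

CD lower bound = 8, actual |A + B| = 15.


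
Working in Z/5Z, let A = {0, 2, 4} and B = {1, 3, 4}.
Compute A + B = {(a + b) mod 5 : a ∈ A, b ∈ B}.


Work in Z/5Z: reduce every sum a + b modulo 5.
Enumerate all 9 pairs:
a = 0: 0+1=1, 0+3=3, 0+4=4
a = 2: 2+1=3, 2+3=0, 2+4=1
a = 4: 4+1=0, 4+3=2, 4+4=3
Distinct residues collected: {0, 1, 2, 3, 4}
|A + B| = 5 (out of 5 total residues).

A + B = {0, 1, 2, 3, 4}


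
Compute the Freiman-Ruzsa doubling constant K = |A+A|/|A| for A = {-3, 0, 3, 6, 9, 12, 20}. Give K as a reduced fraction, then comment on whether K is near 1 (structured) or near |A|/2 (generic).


|A| = 7.
Compute A + A by enumerating all 49 pairs.
A + A = {-6, -3, 0, 3, 6, 9, 12, 15, 17, 18, 20, 21, 23, 24, 26, 29, 32, 40}, so |A + A| = 18.
K = |A + A| / |A| = 18/7 (already in lowest terms) ≈ 2.5714.
Reference: AP of size 7 gives K = 13/7 ≈ 1.8571; a fully generic set of size 7 gives K ≈ 4.0000.

|A| = 7, |A + A| = 18, K = 18/7.


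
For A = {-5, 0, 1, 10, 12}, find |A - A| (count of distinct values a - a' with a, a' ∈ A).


A - A = {a - a' : a, a' ∈ A}; |A| = 5.
Bounds: 2|A|-1 ≤ |A - A| ≤ |A|² - |A| + 1, i.e. 9 ≤ |A - A| ≤ 21.
Note: 0 ∈ A - A always (from a - a). The set is symmetric: if d ∈ A - A then -d ∈ A - A.
Enumerate nonzero differences d = a - a' with a > a' (then include -d):
Positive differences: {1, 2, 5, 6, 9, 10, 11, 12, 15, 17}
Full difference set: {0} ∪ (positive diffs) ∪ (negative diffs).
|A - A| = 1 + 2·10 = 21 (matches direct enumeration: 21).

|A - A| = 21


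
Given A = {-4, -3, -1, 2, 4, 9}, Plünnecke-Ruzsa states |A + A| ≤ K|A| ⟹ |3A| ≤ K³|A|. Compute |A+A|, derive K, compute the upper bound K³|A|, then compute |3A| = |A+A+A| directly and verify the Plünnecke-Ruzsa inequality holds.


|A| = 6.
Step 1: Compute A + A by enumerating all 36 pairs.
A + A = {-8, -7, -6, -5, -4, -2, -1, 0, 1, 3, 4, 5, 6, 8, 11, 13, 18}, so |A + A| = 17.
Step 2: Doubling constant K = |A + A|/|A| = 17/6 = 17/6 ≈ 2.8333.
Step 3: Plünnecke-Ruzsa gives |3A| ≤ K³·|A| = (2.8333)³ · 6 ≈ 136.4722.
Step 4: Compute 3A = A + A + A directly by enumerating all triples (a,b,c) ∈ A³; |3A| = 31.
Step 5: Check 31 ≤ 136.4722? Yes ✓.

K = 17/6, Plünnecke-Ruzsa bound K³|A| ≈ 136.4722, |3A| = 31, inequality holds.


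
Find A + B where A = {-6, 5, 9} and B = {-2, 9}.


A + B = {a + b : a ∈ A, b ∈ B}.
Enumerate all |A|·|B| = 3·2 = 6 pairs (a, b) and collect distinct sums.
a = -6: -6+-2=-8, -6+9=3
a = 5: 5+-2=3, 5+9=14
a = 9: 9+-2=7, 9+9=18
Collecting distinct sums: A + B = {-8, 3, 7, 14, 18}
|A + B| = 5

A + B = {-8, 3, 7, 14, 18}


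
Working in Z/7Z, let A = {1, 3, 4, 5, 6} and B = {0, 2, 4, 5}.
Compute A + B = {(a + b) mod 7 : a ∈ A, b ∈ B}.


Work in Z/7Z: reduce every sum a + b modulo 7.
Enumerate all 20 pairs:
a = 1: 1+0=1, 1+2=3, 1+4=5, 1+5=6
a = 3: 3+0=3, 3+2=5, 3+4=0, 3+5=1
a = 4: 4+0=4, 4+2=6, 4+4=1, 4+5=2
a = 5: 5+0=5, 5+2=0, 5+4=2, 5+5=3
a = 6: 6+0=6, 6+2=1, 6+4=3, 6+5=4
Distinct residues collected: {0, 1, 2, 3, 4, 5, 6}
|A + B| = 7 (out of 7 total residues).

A + B = {0, 1, 2, 3, 4, 5, 6}


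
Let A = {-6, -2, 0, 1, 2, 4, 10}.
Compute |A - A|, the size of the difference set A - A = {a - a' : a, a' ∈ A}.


A - A = {a - a' : a, a' ∈ A}; |A| = 7.
Bounds: 2|A|-1 ≤ |A - A| ≤ |A|² - |A| + 1, i.e. 13 ≤ |A - A| ≤ 43.
Note: 0 ∈ A - A always (from a - a). The set is symmetric: if d ∈ A - A then -d ∈ A - A.
Enumerate nonzero differences d = a - a' with a > a' (then include -d):
Positive differences: {1, 2, 3, 4, 6, 7, 8, 9, 10, 12, 16}
Full difference set: {0} ∪ (positive diffs) ∪ (negative diffs).
|A - A| = 1 + 2·11 = 23 (matches direct enumeration: 23).

|A - A| = 23


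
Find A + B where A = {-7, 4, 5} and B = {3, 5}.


A + B = {a + b : a ∈ A, b ∈ B}.
Enumerate all |A|·|B| = 3·2 = 6 pairs (a, b) and collect distinct sums.
a = -7: -7+3=-4, -7+5=-2
a = 4: 4+3=7, 4+5=9
a = 5: 5+3=8, 5+5=10
Collecting distinct sums: A + B = {-4, -2, 7, 8, 9, 10}
|A + B| = 6

A + B = {-4, -2, 7, 8, 9, 10}


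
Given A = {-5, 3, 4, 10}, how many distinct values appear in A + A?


A + A = {a + a' : a, a' ∈ A}; |A| = 4.
General bounds: 2|A| - 1 ≤ |A + A| ≤ |A|(|A|+1)/2, i.e. 7 ≤ |A + A| ≤ 10.
Lower bound 2|A|-1 is attained iff A is an arithmetic progression.
Enumerate sums a + a' for a ≤ a' (symmetric, so this suffices):
a = -5: -5+-5=-10, -5+3=-2, -5+4=-1, -5+10=5
a = 3: 3+3=6, 3+4=7, 3+10=13
a = 4: 4+4=8, 4+10=14
a = 10: 10+10=20
Distinct sums: {-10, -2, -1, 5, 6, 7, 8, 13, 14, 20}
|A + A| = 10

|A + A| = 10


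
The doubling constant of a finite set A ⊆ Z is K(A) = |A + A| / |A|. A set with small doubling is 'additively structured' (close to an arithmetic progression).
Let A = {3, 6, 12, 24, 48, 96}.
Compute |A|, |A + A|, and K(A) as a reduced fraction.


|A| = 6.
Compute A + A by enumerating all 36 pairs.
A + A = {6, 9, 12, 15, 18, 24, 27, 30, 36, 48, 51, 54, 60, 72, 96, 99, 102, 108, 120, 144, 192}, so |A + A| = 21.
K = |A + A| / |A| = 21/6 = 7/2 ≈ 3.5000.
Reference: AP of size 6 gives K = 11/6 ≈ 1.8333; a fully generic set of size 6 gives K ≈ 3.5000.

|A| = 6, |A + A| = 21, K = 21/6 = 7/2.


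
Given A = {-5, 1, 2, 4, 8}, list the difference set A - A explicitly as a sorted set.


A - A = {a - a' : a, a' ∈ A}.
Compute a - a' for each ordered pair (a, a'):
a = -5: -5--5=0, -5-1=-6, -5-2=-7, -5-4=-9, -5-8=-13
a = 1: 1--5=6, 1-1=0, 1-2=-1, 1-4=-3, 1-8=-7
a = 2: 2--5=7, 2-1=1, 2-2=0, 2-4=-2, 2-8=-6
a = 4: 4--5=9, 4-1=3, 4-2=2, 4-4=0, 4-8=-4
a = 8: 8--5=13, 8-1=7, 8-2=6, 8-4=4, 8-8=0
Collecting distinct values (and noting 0 appears from a-a):
A - A = {-13, -9, -7, -6, -4, -3, -2, -1, 0, 1, 2, 3, 4, 6, 7, 9, 13}
|A - A| = 17

A - A = {-13, -9, -7, -6, -4, -3, -2, -1, 0, 1, 2, 3, 4, 6, 7, 9, 13}


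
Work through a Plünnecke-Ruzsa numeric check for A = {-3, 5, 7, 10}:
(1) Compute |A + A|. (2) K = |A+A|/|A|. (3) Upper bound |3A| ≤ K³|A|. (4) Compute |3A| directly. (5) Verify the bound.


|A| = 4.
Step 1: Compute A + A by enumerating all 16 pairs.
A + A = {-6, 2, 4, 7, 10, 12, 14, 15, 17, 20}, so |A + A| = 10.
Step 2: Doubling constant K = |A + A|/|A| = 10/4 = 10/4 ≈ 2.5000.
Step 3: Plünnecke-Ruzsa gives |3A| ≤ K³·|A| = (2.5000)³ · 4 ≈ 62.5000.
Step 4: Compute 3A = A + A + A directly by enumerating all triples (a,b,c) ∈ A³; |3A| = 19.
Step 5: Check 19 ≤ 62.5000? Yes ✓.

K = 10/4, Plünnecke-Ruzsa bound K³|A| ≈ 62.5000, |3A| = 19, inequality holds.


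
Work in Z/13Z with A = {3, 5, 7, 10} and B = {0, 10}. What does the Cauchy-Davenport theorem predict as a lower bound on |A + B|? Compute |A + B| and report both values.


Cauchy-Davenport: |A + B| ≥ min(p, |A| + |B| - 1) for A, B nonempty in Z/pZ.
|A| = 4, |B| = 2, p = 13.
CD lower bound = min(13, 4 + 2 - 1) = min(13, 5) = 5.
Compute A + B mod 13 directly:
a = 3: 3+0=3, 3+10=0
a = 5: 5+0=5, 5+10=2
a = 7: 7+0=7, 7+10=4
a = 10: 10+0=10, 10+10=7
A + B = {0, 2, 3, 4, 5, 7, 10}, so |A + B| = 7.
Verify: 7 ≥ 5? Yes ✓.

CD lower bound = 5, actual |A + B| = 7.


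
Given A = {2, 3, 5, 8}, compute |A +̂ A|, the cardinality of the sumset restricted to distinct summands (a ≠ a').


Restricted sumset: A +̂ A = {a + a' : a ∈ A, a' ∈ A, a ≠ a'}.
Equivalently, take A + A and drop any sum 2a that is achievable ONLY as a + a for a ∈ A (i.e. sums representable only with equal summands).
Enumerate pairs (a, a') with a < a' (symmetric, so each unordered pair gives one sum; this covers all a ≠ a'):
  2 + 3 = 5
  2 + 5 = 7
  2 + 8 = 10
  3 + 5 = 8
  3 + 8 = 11
  5 + 8 = 13
Collected distinct sums: {5, 7, 8, 10, 11, 13}
|A +̂ A| = 6
(Reference bound: |A +̂ A| ≥ 2|A| - 3 for |A| ≥ 2, with |A| = 4 giving ≥ 5.)

|A +̂ A| = 6


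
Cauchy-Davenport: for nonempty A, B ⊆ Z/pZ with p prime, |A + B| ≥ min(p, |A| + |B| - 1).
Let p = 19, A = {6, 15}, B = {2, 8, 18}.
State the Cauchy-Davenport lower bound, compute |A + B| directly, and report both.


Cauchy-Davenport: |A + B| ≥ min(p, |A| + |B| - 1) for A, B nonempty in Z/pZ.
|A| = 2, |B| = 3, p = 19.
CD lower bound = min(19, 2 + 3 - 1) = min(19, 4) = 4.
Compute A + B mod 19 directly:
a = 6: 6+2=8, 6+8=14, 6+18=5
a = 15: 15+2=17, 15+8=4, 15+18=14
A + B = {4, 5, 8, 14, 17}, so |A + B| = 5.
Verify: 5 ≥ 4? Yes ✓.

CD lower bound = 4, actual |A + B| = 5.


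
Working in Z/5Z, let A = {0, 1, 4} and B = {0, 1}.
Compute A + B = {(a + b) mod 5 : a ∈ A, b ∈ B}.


Work in Z/5Z: reduce every sum a + b modulo 5.
Enumerate all 6 pairs:
a = 0: 0+0=0, 0+1=1
a = 1: 1+0=1, 1+1=2
a = 4: 4+0=4, 4+1=0
Distinct residues collected: {0, 1, 2, 4}
|A + B| = 4 (out of 5 total residues).

A + B = {0, 1, 2, 4}


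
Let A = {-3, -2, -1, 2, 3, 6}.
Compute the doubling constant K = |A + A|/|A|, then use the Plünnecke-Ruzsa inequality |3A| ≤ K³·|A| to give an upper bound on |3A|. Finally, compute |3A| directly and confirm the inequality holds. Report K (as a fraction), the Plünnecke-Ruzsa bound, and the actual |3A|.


|A| = 6.
Step 1: Compute A + A by enumerating all 36 pairs.
A + A = {-6, -5, -4, -3, -2, -1, 0, 1, 2, 3, 4, 5, 6, 8, 9, 12}, so |A + A| = 16.
Step 2: Doubling constant K = |A + A|/|A| = 16/6 = 16/6 ≈ 2.6667.
Step 3: Plünnecke-Ruzsa gives |3A| ≤ K³·|A| = (2.6667)³ · 6 ≈ 113.7778.
Step 4: Compute 3A = A + A + A directly by enumerating all triples (a,b,c) ∈ A³; |3A| = 25.
Step 5: Check 25 ≤ 113.7778? Yes ✓.

K = 16/6, Plünnecke-Ruzsa bound K³|A| ≈ 113.7778, |3A| = 25, inequality holds.


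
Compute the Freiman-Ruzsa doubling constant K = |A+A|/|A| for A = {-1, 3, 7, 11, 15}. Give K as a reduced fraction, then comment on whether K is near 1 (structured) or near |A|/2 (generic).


|A| = 5.
Compute A + A by enumerating all 25 pairs.
A + A = {-2, 2, 6, 10, 14, 18, 22, 26, 30}, so |A + A| = 9.
K = |A + A| / |A| = 9/5 (already in lowest terms) ≈ 1.8000.
Reference: AP of size 5 gives K = 9/5 ≈ 1.8000; a fully generic set of size 5 gives K ≈ 3.0000.

|A| = 5, |A + A| = 9, K = 9/5.


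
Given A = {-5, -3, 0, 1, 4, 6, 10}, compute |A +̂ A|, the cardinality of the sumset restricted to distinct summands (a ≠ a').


Restricted sumset: A +̂ A = {a + a' : a ∈ A, a' ∈ A, a ≠ a'}.
Equivalently, take A + A and drop any sum 2a that is achievable ONLY as a + a for a ∈ A (i.e. sums representable only with equal summands).
Enumerate pairs (a, a') with a < a' (symmetric, so each unordered pair gives one sum; this covers all a ≠ a'):
  -5 + -3 = -8
  -5 + 0 = -5
  -5 + 1 = -4
  -5 + 4 = -1
  -5 + 6 = 1
  -5 + 10 = 5
  -3 + 0 = -3
  -3 + 1 = -2
  -3 + 4 = 1
  -3 + 6 = 3
  -3 + 10 = 7
  0 + 1 = 1
  0 + 4 = 4
  0 + 6 = 6
  0 + 10 = 10
  1 + 4 = 5
  1 + 6 = 7
  1 + 10 = 11
  4 + 6 = 10
  4 + 10 = 14
  6 + 10 = 16
Collected distinct sums: {-8, -5, -4, -3, -2, -1, 1, 3, 4, 5, 6, 7, 10, 11, 14, 16}
|A +̂ A| = 16
(Reference bound: |A +̂ A| ≥ 2|A| - 3 for |A| ≥ 2, with |A| = 7 giving ≥ 11.)

|A +̂ A| = 16


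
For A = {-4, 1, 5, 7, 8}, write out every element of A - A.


A - A = {a - a' : a, a' ∈ A}.
Compute a - a' for each ordered pair (a, a'):
a = -4: -4--4=0, -4-1=-5, -4-5=-9, -4-7=-11, -4-8=-12
a = 1: 1--4=5, 1-1=0, 1-5=-4, 1-7=-6, 1-8=-7
a = 5: 5--4=9, 5-1=4, 5-5=0, 5-7=-2, 5-8=-3
a = 7: 7--4=11, 7-1=6, 7-5=2, 7-7=0, 7-8=-1
a = 8: 8--4=12, 8-1=7, 8-5=3, 8-7=1, 8-8=0
Collecting distinct values (and noting 0 appears from a-a):
A - A = {-12, -11, -9, -7, -6, -5, -4, -3, -2, -1, 0, 1, 2, 3, 4, 5, 6, 7, 9, 11, 12}
|A - A| = 21

A - A = {-12, -11, -9, -7, -6, -5, -4, -3, -2, -1, 0, 1, 2, 3, 4, 5, 6, 7, 9, 11, 12}


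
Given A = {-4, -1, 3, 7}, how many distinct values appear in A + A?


A + A = {a + a' : a, a' ∈ A}; |A| = 4.
General bounds: 2|A| - 1 ≤ |A + A| ≤ |A|(|A|+1)/2, i.e. 7 ≤ |A + A| ≤ 10.
Lower bound 2|A|-1 is attained iff A is an arithmetic progression.
Enumerate sums a + a' for a ≤ a' (symmetric, so this suffices):
a = -4: -4+-4=-8, -4+-1=-5, -4+3=-1, -4+7=3
a = -1: -1+-1=-2, -1+3=2, -1+7=6
a = 3: 3+3=6, 3+7=10
a = 7: 7+7=14
Distinct sums: {-8, -5, -2, -1, 2, 3, 6, 10, 14}
|A + A| = 9

|A + A| = 9


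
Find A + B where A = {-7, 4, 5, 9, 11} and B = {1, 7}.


A + B = {a + b : a ∈ A, b ∈ B}.
Enumerate all |A|·|B| = 5·2 = 10 pairs (a, b) and collect distinct sums.
a = -7: -7+1=-6, -7+7=0
a = 4: 4+1=5, 4+7=11
a = 5: 5+1=6, 5+7=12
a = 9: 9+1=10, 9+7=16
a = 11: 11+1=12, 11+7=18
Collecting distinct sums: A + B = {-6, 0, 5, 6, 10, 11, 12, 16, 18}
|A + B| = 9

A + B = {-6, 0, 5, 6, 10, 11, 12, 16, 18}


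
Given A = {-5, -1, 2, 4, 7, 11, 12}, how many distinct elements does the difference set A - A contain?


A - A = {a - a' : a, a' ∈ A}; |A| = 7.
Bounds: 2|A|-1 ≤ |A - A| ≤ |A|² - |A| + 1, i.e. 13 ≤ |A - A| ≤ 43.
Note: 0 ∈ A - A always (from a - a). The set is symmetric: if d ∈ A - A then -d ∈ A - A.
Enumerate nonzero differences d = a - a' with a > a' (then include -d):
Positive differences: {1, 2, 3, 4, 5, 7, 8, 9, 10, 12, 13, 16, 17}
Full difference set: {0} ∪ (positive diffs) ∪ (negative diffs).
|A - A| = 1 + 2·13 = 27 (matches direct enumeration: 27).

|A - A| = 27


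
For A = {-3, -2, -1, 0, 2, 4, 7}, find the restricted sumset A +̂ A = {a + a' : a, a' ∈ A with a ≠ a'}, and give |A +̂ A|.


Restricted sumset: A +̂ A = {a + a' : a ∈ A, a' ∈ A, a ≠ a'}.
Equivalently, take A + A and drop any sum 2a that is achievable ONLY as a + a for a ∈ A (i.e. sums representable only with equal summands).
Enumerate pairs (a, a') with a < a' (symmetric, so each unordered pair gives one sum; this covers all a ≠ a'):
  -3 + -2 = -5
  -3 + -1 = -4
  -3 + 0 = -3
  -3 + 2 = -1
  -3 + 4 = 1
  -3 + 7 = 4
  -2 + -1 = -3
  -2 + 0 = -2
  -2 + 2 = 0
  -2 + 4 = 2
  -2 + 7 = 5
  -1 + 0 = -1
  -1 + 2 = 1
  -1 + 4 = 3
  -1 + 7 = 6
  0 + 2 = 2
  0 + 4 = 4
  0 + 7 = 7
  2 + 4 = 6
  2 + 7 = 9
  4 + 7 = 11
Collected distinct sums: {-5, -4, -3, -2, -1, 0, 1, 2, 3, 4, 5, 6, 7, 9, 11}
|A +̂ A| = 15
(Reference bound: |A +̂ A| ≥ 2|A| - 3 for |A| ≥ 2, with |A| = 7 giving ≥ 11.)

|A +̂ A| = 15


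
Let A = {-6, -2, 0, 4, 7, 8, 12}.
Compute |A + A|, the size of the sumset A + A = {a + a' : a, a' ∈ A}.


A + A = {a + a' : a, a' ∈ A}; |A| = 7.
General bounds: 2|A| - 1 ≤ |A + A| ≤ |A|(|A|+1)/2, i.e. 13 ≤ |A + A| ≤ 28.
Lower bound 2|A|-1 is attained iff A is an arithmetic progression.
Enumerate sums a + a' for a ≤ a' (symmetric, so this suffices):
a = -6: -6+-6=-12, -6+-2=-8, -6+0=-6, -6+4=-2, -6+7=1, -6+8=2, -6+12=6
a = -2: -2+-2=-4, -2+0=-2, -2+4=2, -2+7=5, -2+8=6, -2+12=10
a = 0: 0+0=0, 0+4=4, 0+7=7, 0+8=8, 0+12=12
a = 4: 4+4=8, 4+7=11, 4+8=12, 4+12=16
a = 7: 7+7=14, 7+8=15, 7+12=19
a = 8: 8+8=16, 8+12=20
a = 12: 12+12=24
Distinct sums: {-12, -8, -6, -4, -2, 0, 1, 2, 4, 5, 6, 7, 8, 10, 11, 12, 14, 15, 16, 19, 20, 24}
|A + A| = 22

|A + A| = 22


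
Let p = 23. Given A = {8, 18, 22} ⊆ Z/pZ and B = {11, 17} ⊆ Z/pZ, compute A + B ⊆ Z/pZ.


Work in Z/23Z: reduce every sum a + b modulo 23.
Enumerate all 6 pairs:
a = 8: 8+11=19, 8+17=2
a = 18: 18+11=6, 18+17=12
a = 22: 22+11=10, 22+17=16
Distinct residues collected: {2, 6, 10, 12, 16, 19}
|A + B| = 6 (out of 23 total residues).

A + B = {2, 6, 10, 12, 16, 19}


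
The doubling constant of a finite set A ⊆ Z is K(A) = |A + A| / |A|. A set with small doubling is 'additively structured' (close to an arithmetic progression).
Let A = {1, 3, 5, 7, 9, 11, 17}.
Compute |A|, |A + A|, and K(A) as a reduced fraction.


|A| = 7.
Compute A + A by enumerating all 49 pairs.
A + A = {2, 4, 6, 8, 10, 12, 14, 16, 18, 20, 22, 24, 26, 28, 34}, so |A + A| = 15.
K = |A + A| / |A| = 15/7 (already in lowest terms) ≈ 2.1429.
Reference: AP of size 7 gives K = 13/7 ≈ 1.8571; a fully generic set of size 7 gives K ≈ 4.0000.

|A| = 7, |A + A| = 15, K = 15/7.


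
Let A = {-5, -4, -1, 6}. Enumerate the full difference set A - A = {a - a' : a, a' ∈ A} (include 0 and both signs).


A - A = {a - a' : a, a' ∈ A}.
Compute a - a' for each ordered pair (a, a'):
a = -5: -5--5=0, -5--4=-1, -5--1=-4, -5-6=-11
a = -4: -4--5=1, -4--4=0, -4--1=-3, -4-6=-10
a = -1: -1--5=4, -1--4=3, -1--1=0, -1-6=-7
a = 6: 6--5=11, 6--4=10, 6--1=7, 6-6=0
Collecting distinct values (and noting 0 appears from a-a):
A - A = {-11, -10, -7, -4, -3, -1, 0, 1, 3, 4, 7, 10, 11}
|A - A| = 13

A - A = {-11, -10, -7, -4, -3, -1, 0, 1, 3, 4, 7, 10, 11}


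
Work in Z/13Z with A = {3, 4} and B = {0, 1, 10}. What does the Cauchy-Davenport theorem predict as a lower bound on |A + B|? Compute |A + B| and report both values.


Cauchy-Davenport: |A + B| ≥ min(p, |A| + |B| - 1) for A, B nonempty in Z/pZ.
|A| = 2, |B| = 3, p = 13.
CD lower bound = min(13, 2 + 3 - 1) = min(13, 4) = 4.
Compute A + B mod 13 directly:
a = 3: 3+0=3, 3+1=4, 3+10=0
a = 4: 4+0=4, 4+1=5, 4+10=1
A + B = {0, 1, 3, 4, 5}, so |A + B| = 5.
Verify: 5 ≥ 4? Yes ✓.

CD lower bound = 4, actual |A + B| = 5.


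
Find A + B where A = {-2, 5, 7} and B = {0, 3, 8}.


A + B = {a + b : a ∈ A, b ∈ B}.
Enumerate all |A|·|B| = 3·3 = 9 pairs (a, b) and collect distinct sums.
a = -2: -2+0=-2, -2+3=1, -2+8=6
a = 5: 5+0=5, 5+3=8, 5+8=13
a = 7: 7+0=7, 7+3=10, 7+8=15
Collecting distinct sums: A + B = {-2, 1, 5, 6, 7, 8, 10, 13, 15}
|A + B| = 9

A + B = {-2, 1, 5, 6, 7, 8, 10, 13, 15}


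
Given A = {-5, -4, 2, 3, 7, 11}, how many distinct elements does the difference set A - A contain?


A - A = {a - a' : a, a' ∈ A}; |A| = 6.
Bounds: 2|A|-1 ≤ |A - A| ≤ |A|² - |A| + 1, i.e. 11 ≤ |A - A| ≤ 31.
Note: 0 ∈ A - A always (from a - a). The set is symmetric: if d ∈ A - A then -d ∈ A - A.
Enumerate nonzero differences d = a - a' with a > a' (then include -d):
Positive differences: {1, 4, 5, 6, 7, 8, 9, 11, 12, 15, 16}
Full difference set: {0} ∪ (positive diffs) ∪ (negative diffs).
|A - A| = 1 + 2·11 = 23 (matches direct enumeration: 23).

|A - A| = 23


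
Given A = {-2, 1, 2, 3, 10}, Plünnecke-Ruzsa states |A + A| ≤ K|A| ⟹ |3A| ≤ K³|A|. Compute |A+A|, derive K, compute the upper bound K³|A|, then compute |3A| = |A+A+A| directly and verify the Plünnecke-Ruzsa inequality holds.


|A| = 5.
Step 1: Compute A + A by enumerating all 25 pairs.
A + A = {-4, -1, 0, 1, 2, 3, 4, 5, 6, 8, 11, 12, 13, 20}, so |A + A| = 14.
Step 2: Doubling constant K = |A + A|/|A| = 14/5 = 14/5 ≈ 2.8000.
Step 3: Plünnecke-Ruzsa gives |3A| ≤ K³·|A| = (2.8000)³ · 5 ≈ 109.7600.
Step 4: Compute 3A = A + A + A directly by enumerating all triples (a,b,c) ∈ A³; |3A| = 26.
Step 5: Check 26 ≤ 109.7600? Yes ✓.

K = 14/5, Plünnecke-Ruzsa bound K³|A| ≈ 109.7600, |3A| = 26, inequality holds.


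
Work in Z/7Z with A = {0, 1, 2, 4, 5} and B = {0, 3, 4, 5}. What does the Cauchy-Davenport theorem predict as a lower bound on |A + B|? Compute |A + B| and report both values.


Cauchy-Davenport: |A + B| ≥ min(p, |A| + |B| - 1) for A, B nonempty in Z/pZ.
|A| = 5, |B| = 4, p = 7.
CD lower bound = min(7, 5 + 4 - 1) = min(7, 8) = 7.
Compute A + B mod 7 directly:
a = 0: 0+0=0, 0+3=3, 0+4=4, 0+5=5
a = 1: 1+0=1, 1+3=4, 1+4=5, 1+5=6
a = 2: 2+0=2, 2+3=5, 2+4=6, 2+5=0
a = 4: 4+0=4, 4+3=0, 4+4=1, 4+5=2
a = 5: 5+0=5, 5+3=1, 5+4=2, 5+5=3
A + B = {0, 1, 2, 3, 4, 5, 6}, so |A + B| = 7.
Verify: 7 ≥ 7? Yes ✓.

CD lower bound = 7, actual |A + B| = 7.


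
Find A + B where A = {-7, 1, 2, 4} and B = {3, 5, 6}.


A + B = {a + b : a ∈ A, b ∈ B}.
Enumerate all |A|·|B| = 4·3 = 12 pairs (a, b) and collect distinct sums.
a = -7: -7+3=-4, -7+5=-2, -7+6=-1
a = 1: 1+3=4, 1+5=6, 1+6=7
a = 2: 2+3=5, 2+5=7, 2+6=8
a = 4: 4+3=7, 4+5=9, 4+6=10
Collecting distinct sums: A + B = {-4, -2, -1, 4, 5, 6, 7, 8, 9, 10}
|A + B| = 10

A + B = {-4, -2, -1, 4, 5, 6, 7, 8, 9, 10}


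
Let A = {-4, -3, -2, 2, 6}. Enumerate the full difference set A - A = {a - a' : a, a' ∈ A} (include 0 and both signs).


A - A = {a - a' : a, a' ∈ A}.
Compute a - a' for each ordered pair (a, a'):
a = -4: -4--4=0, -4--3=-1, -4--2=-2, -4-2=-6, -4-6=-10
a = -3: -3--4=1, -3--3=0, -3--2=-1, -3-2=-5, -3-6=-9
a = -2: -2--4=2, -2--3=1, -2--2=0, -2-2=-4, -2-6=-8
a = 2: 2--4=6, 2--3=5, 2--2=4, 2-2=0, 2-6=-4
a = 6: 6--4=10, 6--3=9, 6--2=8, 6-2=4, 6-6=0
Collecting distinct values (and noting 0 appears from a-a):
A - A = {-10, -9, -8, -6, -5, -4, -2, -1, 0, 1, 2, 4, 5, 6, 8, 9, 10}
|A - A| = 17

A - A = {-10, -9, -8, -6, -5, -4, -2, -1, 0, 1, 2, 4, 5, 6, 8, 9, 10}


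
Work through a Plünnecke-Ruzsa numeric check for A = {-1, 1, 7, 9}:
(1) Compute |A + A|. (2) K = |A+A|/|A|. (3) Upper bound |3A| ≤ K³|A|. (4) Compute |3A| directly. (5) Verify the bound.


|A| = 4.
Step 1: Compute A + A by enumerating all 16 pairs.
A + A = {-2, 0, 2, 6, 8, 10, 14, 16, 18}, so |A + A| = 9.
Step 2: Doubling constant K = |A + A|/|A| = 9/4 = 9/4 ≈ 2.2500.
Step 3: Plünnecke-Ruzsa gives |3A| ≤ K³·|A| = (2.2500)³ · 4 ≈ 45.5625.
Step 4: Compute 3A = A + A + A directly by enumerating all triples (a,b,c) ∈ A³; |3A| = 16.
Step 5: Check 16 ≤ 45.5625? Yes ✓.

K = 9/4, Plünnecke-Ruzsa bound K³|A| ≈ 45.5625, |3A| = 16, inequality holds.


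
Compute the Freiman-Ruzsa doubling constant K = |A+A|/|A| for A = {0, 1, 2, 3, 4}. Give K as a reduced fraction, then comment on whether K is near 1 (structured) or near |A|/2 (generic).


|A| = 5.
Compute A + A by enumerating all 25 pairs.
A + A = {0, 1, 2, 3, 4, 5, 6, 7, 8}, so |A + A| = 9.
K = |A + A| / |A| = 9/5 (already in lowest terms) ≈ 1.8000.
Reference: AP of size 5 gives K = 9/5 ≈ 1.8000; a fully generic set of size 5 gives K ≈ 3.0000.

|A| = 5, |A + A| = 9, K = 9/5.


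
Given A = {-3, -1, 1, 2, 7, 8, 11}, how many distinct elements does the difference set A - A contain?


A - A = {a - a' : a, a' ∈ A}; |A| = 7.
Bounds: 2|A|-1 ≤ |A - A| ≤ |A|² - |A| + 1, i.e. 13 ≤ |A - A| ≤ 43.
Note: 0 ∈ A - A always (from a - a). The set is symmetric: if d ∈ A - A then -d ∈ A - A.
Enumerate nonzero differences d = a - a' with a > a' (then include -d):
Positive differences: {1, 2, 3, 4, 5, 6, 7, 8, 9, 10, 11, 12, 14}
Full difference set: {0} ∪ (positive diffs) ∪ (negative diffs).
|A - A| = 1 + 2·13 = 27 (matches direct enumeration: 27).

|A - A| = 27


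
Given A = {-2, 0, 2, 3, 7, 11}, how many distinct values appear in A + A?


A + A = {a + a' : a, a' ∈ A}; |A| = 6.
General bounds: 2|A| - 1 ≤ |A + A| ≤ |A|(|A|+1)/2, i.e. 11 ≤ |A + A| ≤ 21.
Lower bound 2|A|-1 is attained iff A is an arithmetic progression.
Enumerate sums a + a' for a ≤ a' (symmetric, so this suffices):
a = -2: -2+-2=-4, -2+0=-2, -2+2=0, -2+3=1, -2+7=5, -2+11=9
a = 0: 0+0=0, 0+2=2, 0+3=3, 0+7=7, 0+11=11
a = 2: 2+2=4, 2+3=5, 2+7=9, 2+11=13
a = 3: 3+3=6, 3+7=10, 3+11=14
a = 7: 7+7=14, 7+11=18
a = 11: 11+11=22
Distinct sums: {-4, -2, 0, 1, 2, 3, 4, 5, 6, 7, 9, 10, 11, 13, 14, 18, 22}
|A + A| = 17

|A + A| = 17


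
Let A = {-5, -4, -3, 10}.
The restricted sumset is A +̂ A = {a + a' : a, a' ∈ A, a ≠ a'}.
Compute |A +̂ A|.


Restricted sumset: A +̂ A = {a + a' : a ∈ A, a' ∈ A, a ≠ a'}.
Equivalently, take A + A and drop any sum 2a that is achievable ONLY as a + a for a ∈ A (i.e. sums representable only with equal summands).
Enumerate pairs (a, a') with a < a' (symmetric, so each unordered pair gives one sum; this covers all a ≠ a'):
  -5 + -4 = -9
  -5 + -3 = -8
  -5 + 10 = 5
  -4 + -3 = -7
  -4 + 10 = 6
  -3 + 10 = 7
Collected distinct sums: {-9, -8, -7, 5, 6, 7}
|A +̂ A| = 6
(Reference bound: |A +̂ A| ≥ 2|A| - 3 for |A| ≥ 2, with |A| = 4 giving ≥ 5.)

|A +̂ A| = 6


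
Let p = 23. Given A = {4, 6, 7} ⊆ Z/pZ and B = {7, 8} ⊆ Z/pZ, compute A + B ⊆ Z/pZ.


Work in Z/23Z: reduce every sum a + b modulo 23.
Enumerate all 6 pairs:
a = 4: 4+7=11, 4+8=12
a = 6: 6+7=13, 6+8=14
a = 7: 7+7=14, 7+8=15
Distinct residues collected: {11, 12, 13, 14, 15}
|A + B| = 5 (out of 23 total residues).

A + B = {11, 12, 13, 14, 15}


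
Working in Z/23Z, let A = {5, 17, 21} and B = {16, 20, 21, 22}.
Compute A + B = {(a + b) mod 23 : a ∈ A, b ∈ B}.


Work in Z/23Z: reduce every sum a + b modulo 23.
Enumerate all 12 pairs:
a = 5: 5+16=21, 5+20=2, 5+21=3, 5+22=4
a = 17: 17+16=10, 17+20=14, 17+21=15, 17+22=16
a = 21: 21+16=14, 21+20=18, 21+21=19, 21+22=20
Distinct residues collected: {2, 3, 4, 10, 14, 15, 16, 18, 19, 20, 21}
|A + B| = 11 (out of 23 total residues).

A + B = {2, 3, 4, 10, 14, 15, 16, 18, 19, 20, 21}


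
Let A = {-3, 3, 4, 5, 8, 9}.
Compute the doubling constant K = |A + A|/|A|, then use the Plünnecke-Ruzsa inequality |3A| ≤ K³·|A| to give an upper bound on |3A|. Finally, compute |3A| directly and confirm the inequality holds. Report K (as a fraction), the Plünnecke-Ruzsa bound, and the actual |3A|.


|A| = 6.
Step 1: Compute A + A by enumerating all 36 pairs.
A + A = {-6, 0, 1, 2, 5, 6, 7, 8, 9, 10, 11, 12, 13, 14, 16, 17, 18}, so |A + A| = 17.
Step 2: Doubling constant K = |A + A|/|A| = 17/6 = 17/6 ≈ 2.8333.
Step 3: Plünnecke-Ruzsa gives |3A| ≤ K³·|A| = (2.8333)³ · 6 ≈ 136.4722.
Step 4: Compute 3A = A + A + A directly by enumerating all triples (a,b,c) ∈ A³; |3A| = 30.
Step 5: Check 30 ≤ 136.4722? Yes ✓.

K = 17/6, Plünnecke-Ruzsa bound K³|A| ≈ 136.4722, |3A| = 30, inequality holds.


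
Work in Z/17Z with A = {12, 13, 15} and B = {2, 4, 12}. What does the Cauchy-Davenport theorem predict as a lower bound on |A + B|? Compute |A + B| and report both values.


Cauchy-Davenport: |A + B| ≥ min(p, |A| + |B| - 1) for A, B nonempty in Z/pZ.
|A| = 3, |B| = 3, p = 17.
CD lower bound = min(17, 3 + 3 - 1) = min(17, 5) = 5.
Compute A + B mod 17 directly:
a = 12: 12+2=14, 12+4=16, 12+12=7
a = 13: 13+2=15, 13+4=0, 13+12=8
a = 15: 15+2=0, 15+4=2, 15+12=10
A + B = {0, 2, 7, 8, 10, 14, 15, 16}, so |A + B| = 8.
Verify: 8 ≥ 5? Yes ✓.

CD lower bound = 5, actual |A + B| = 8.


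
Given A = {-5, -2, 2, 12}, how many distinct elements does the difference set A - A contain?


A - A = {a - a' : a, a' ∈ A}; |A| = 4.
Bounds: 2|A|-1 ≤ |A - A| ≤ |A|² - |A| + 1, i.e. 7 ≤ |A - A| ≤ 13.
Note: 0 ∈ A - A always (from a - a). The set is symmetric: if d ∈ A - A then -d ∈ A - A.
Enumerate nonzero differences d = a - a' with a > a' (then include -d):
Positive differences: {3, 4, 7, 10, 14, 17}
Full difference set: {0} ∪ (positive diffs) ∪ (negative diffs).
|A - A| = 1 + 2·6 = 13 (matches direct enumeration: 13).

|A - A| = 13


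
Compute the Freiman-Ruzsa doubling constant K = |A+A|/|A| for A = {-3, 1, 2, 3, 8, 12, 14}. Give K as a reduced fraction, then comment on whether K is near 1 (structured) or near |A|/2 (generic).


|A| = 7.
Compute A + A by enumerating all 49 pairs.
A + A = {-6, -2, -1, 0, 2, 3, 4, 5, 6, 9, 10, 11, 13, 14, 15, 16, 17, 20, 22, 24, 26, 28}, so |A + A| = 22.
K = |A + A| / |A| = 22/7 (already in lowest terms) ≈ 3.1429.
Reference: AP of size 7 gives K = 13/7 ≈ 1.8571; a fully generic set of size 7 gives K ≈ 4.0000.

|A| = 7, |A + A| = 22, K = 22/7.


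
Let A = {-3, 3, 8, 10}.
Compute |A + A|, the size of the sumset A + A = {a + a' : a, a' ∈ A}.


A + A = {a + a' : a, a' ∈ A}; |A| = 4.
General bounds: 2|A| - 1 ≤ |A + A| ≤ |A|(|A|+1)/2, i.e. 7 ≤ |A + A| ≤ 10.
Lower bound 2|A|-1 is attained iff A is an arithmetic progression.
Enumerate sums a + a' for a ≤ a' (symmetric, so this suffices):
a = -3: -3+-3=-6, -3+3=0, -3+8=5, -3+10=7
a = 3: 3+3=6, 3+8=11, 3+10=13
a = 8: 8+8=16, 8+10=18
a = 10: 10+10=20
Distinct sums: {-6, 0, 5, 6, 7, 11, 13, 16, 18, 20}
|A + A| = 10

|A + A| = 10


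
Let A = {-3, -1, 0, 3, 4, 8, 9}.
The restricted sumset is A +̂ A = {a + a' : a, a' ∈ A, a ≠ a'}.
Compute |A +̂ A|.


Restricted sumset: A +̂ A = {a + a' : a ∈ A, a' ∈ A, a ≠ a'}.
Equivalently, take A + A and drop any sum 2a that is achievable ONLY as a + a for a ∈ A (i.e. sums representable only with equal summands).
Enumerate pairs (a, a') with a < a' (symmetric, so each unordered pair gives one sum; this covers all a ≠ a'):
  -3 + -1 = -4
  -3 + 0 = -3
  -3 + 3 = 0
  -3 + 4 = 1
  -3 + 8 = 5
  -3 + 9 = 6
  -1 + 0 = -1
  -1 + 3 = 2
  -1 + 4 = 3
  -1 + 8 = 7
  -1 + 9 = 8
  0 + 3 = 3
  0 + 4 = 4
  0 + 8 = 8
  0 + 9 = 9
  3 + 4 = 7
  3 + 8 = 11
  3 + 9 = 12
  4 + 8 = 12
  4 + 9 = 13
  8 + 9 = 17
Collected distinct sums: {-4, -3, -1, 0, 1, 2, 3, 4, 5, 6, 7, 8, 9, 11, 12, 13, 17}
|A +̂ A| = 17
(Reference bound: |A +̂ A| ≥ 2|A| - 3 for |A| ≥ 2, with |A| = 7 giving ≥ 11.)

|A +̂ A| = 17


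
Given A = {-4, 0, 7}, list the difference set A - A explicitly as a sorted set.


A - A = {a - a' : a, a' ∈ A}.
Compute a - a' for each ordered pair (a, a'):
a = -4: -4--4=0, -4-0=-4, -4-7=-11
a = 0: 0--4=4, 0-0=0, 0-7=-7
a = 7: 7--4=11, 7-0=7, 7-7=0
Collecting distinct values (and noting 0 appears from a-a):
A - A = {-11, -7, -4, 0, 4, 7, 11}
|A - A| = 7

A - A = {-11, -7, -4, 0, 4, 7, 11}


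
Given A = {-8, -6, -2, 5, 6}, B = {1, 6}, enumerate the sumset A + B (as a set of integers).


A + B = {a + b : a ∈ A, b ∈ B}.
Enumerate all |A|·|B| = 5·2 = 10 pairs (a, b) and collect distinct sums.
a = -8: -8+1=-7, -8+6=-2
a = -6: -6+1=-5, -6+6=0
a = -2: -2+1=-1, -2+6=4
a = 5: 5+1=6, 5+6=11
a = 6: 6+1=7, 6+6=12
Collecting distinct sums: A + B = {-7, -5, -2, -1, 0, 4, 6, 7, 11, 12}
|A + B| = 10

A + B = {-7, -5, -2, -1, 0, 4, 6, 7, 11, 12}


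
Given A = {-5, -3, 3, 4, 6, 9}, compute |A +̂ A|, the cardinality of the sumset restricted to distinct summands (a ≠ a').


Restricted sumset: A +̂ A = {a + a' : a ∈ A, a' ∈ A, a ≠ a'}.
Equivalently, take A + A and drop any sum 2a that is achievable ONLY as a + a for a ∈ A (i.e. sums representable only with equal summands).
Enumerate pairs (a, a') with a < a' (symmetric, so each unordered pair gives one sum; this covers all a ≠ a'):
  -5 + -3 = -8
  -5 + 3 = -2
  -5 + 4 = -1
  -5 + 6 = 1
  -5 + 9 = 4
  -3 + 3 = 0
  -3 + 4 = 1
  -3 + 6 = 3
  -3 + 9 = 6
  3 + 4 = 7
  3 + 6 = 9
  3 + 9 = 12
  4 + 6 = 10
  4 + 9 = 13
  6 + 9 = 15
Collected distinct sums: {-8, -2, -1, 0, 1, 3, 4, 6, 7, 9, 10, 12, 13, 15}
|A +̂ A| = 14
(Reference bound: |A +̂ A| ≥ 2|A| - 3 for |A| ≥ 2, with |A| = 6 giving ≥ 9.)

|A +̂ A| = 14


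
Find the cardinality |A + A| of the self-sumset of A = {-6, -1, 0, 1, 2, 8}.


A + A = {a + a' : a, a' ∈ A}; |A| = 6.
General bounds: 2|A| - 1 ≤ |A + A| ≤ |A|(|A|+1)/2, i.e. 11 ≤ |A + A| ≤ 21.
Lower bound 2|A|-1 is attained iff A is an arithmetic progression.
Enumerate sums a + a' for a ≤ a' (symmetric, so this suffices):
a = -6: -6+-6=-12, -6+-1=-7, -6+0=-6, -6+1=-5, -6+2=-4, -6+8=2
a = -1: -1+-1=-2, -1+0=-1, -1+1=0, -1+2=1, -1+8=7
a = 0: 0+0=0, 0+1=1, 0+2=2, 0+8=8
a = 1: 1+1=2, 1+2=3, 1+8=9
a = 2: 2+2=4, 2+8=10
a = 8: 8+8=16
Distinct sums: {-12, -7, -6, -5, -4, -2, -1, 0, 1, 2, 3, 4, 7, 8, 9, 10, 16}
|A + A| = 17

|A + A| = 17


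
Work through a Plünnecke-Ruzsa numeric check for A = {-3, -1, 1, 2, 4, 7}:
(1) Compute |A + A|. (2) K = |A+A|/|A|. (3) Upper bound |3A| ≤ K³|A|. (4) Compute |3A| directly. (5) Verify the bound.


|A| = 6.
Step 1: Compute A + A by enumerating all 36 pairs.
A + A = {-6, -4, -2, -1, 0, 1, 2, 3, 4, 5, 6, 8, 9, 11, 14}, so |A + A| = 15.
Step 2: Doubling constant K = |A + A|/|A| = 15/6 = 15/6 ≈ 2.5000.
Step 3: Plünnecke-Ruzsa gives |3A| ≤ K³·|A| = (2.5000)³ · 6 ≈ 93.7500.
Step 4: Compute 3A = A + A + A directly by enumerating all triples (a,b,c) ∈ A³; |3A| = 25.
Step 5: Check 25 ≤ 93.7500? Yes ✓.

K = 15/6, Plünnecke-Ruzsa bound K³|A| ≈ 93.7500, |3A| = 25, inequality holds.
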